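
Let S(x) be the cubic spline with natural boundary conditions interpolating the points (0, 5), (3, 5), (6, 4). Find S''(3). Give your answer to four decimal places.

Write M_i for S''(x_i). With h_i = 3, 3 and divided differences Δ_i = 0, -1/3, the continuity of S' gives the tridiagonal system
  3·M_0 + 12·M_1 + 3·M_2 = 6(Δ_1 - Δ_0) = -2
Natural end conditions: M_0 = M_2 = 0.
Solving the tridiagonal system: M_0 = 0, M_1 = -1/6, M_2 = 0.

-0.1667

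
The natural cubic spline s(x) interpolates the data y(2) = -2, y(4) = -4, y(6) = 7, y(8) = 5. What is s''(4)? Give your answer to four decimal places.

Let M_i = s''(x_i). Step sizes h_i = 2, 2, 2; slopes of the chords Δ_i = (y_(i+1) - y_i)/h_i = -1, 11/2, -1.
  2·M_0 + 8·M_1 + 2·M_2 = 6(Δ_1 - Δ_0) = 39
  2·M_1 + 8·M_2 + 2·M_3 = 6(Δ_2 - Δ_1) = -39
Natural end conditions: M_0 = M_3 = 0.
Solving the tridiagonal system: M_0 = 0, M_1 = 13/2, M_2 = -13/2, M_3 = 0.

6.5000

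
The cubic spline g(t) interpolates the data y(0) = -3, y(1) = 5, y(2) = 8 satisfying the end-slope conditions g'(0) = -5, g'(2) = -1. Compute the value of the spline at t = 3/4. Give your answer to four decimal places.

2.1445

Write σ_i for g''(x_i). With h_i = 1, 1 and divided differences Δ_i = 8, 3, the continuity of g' gives the tridiagonal system
  1·σ_0 + 4·σ_1 + 1·σ_2 = 6(Δ_1 - Δ_0) = -30
Clamped end conditions give two more equations: 2h_0·σ_0 + h_0·σ_1 = 6(Δ_0 - g'(0)) = 78 and h_1·σ_1 + 2h_1·σ_2 = 6(g'(2) - Δ_1) = -24.
Forward elimination and back-substitution give σ_0 = 97/2, σ_1 = -19, σ_2 = -5/2.
On [0, 1], g(t) = -3 - 5·t + 97/4·t² - 45/4·t³.
With t = 3/4: g(3/4) = 549/256.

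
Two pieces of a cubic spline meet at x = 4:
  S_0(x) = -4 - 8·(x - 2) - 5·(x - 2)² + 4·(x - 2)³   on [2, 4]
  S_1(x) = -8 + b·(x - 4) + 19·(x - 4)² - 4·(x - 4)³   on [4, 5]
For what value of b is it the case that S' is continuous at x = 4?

S_0'(x) = -8 - 10·(x - 2) + 12·(x - 2)², so S_0'(4) = 20. On the right, S_1'(4) = b, so b = 20.

20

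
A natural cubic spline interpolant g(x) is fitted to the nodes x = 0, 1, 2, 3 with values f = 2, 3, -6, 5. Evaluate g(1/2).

With σ_i denoting the second derivative at x_i, h_i = 1, 1, 1, and Δ_i = (y_(i+1) − y_i)/h_i = 1, -9, 11:
  1·σ_0 + 4·σ_1 + 1·σ_2 = 6(Δ_1 - Δ_0) = -60
  1·σ_1 + 4·σ_2 + 1·σ_3 = 6(Δ_2 - Δ_1) = 120
Natural end conditions: σ_0 = σ_3 = 0.
Hence σ_0 = 0, σ_1 = -24, σ_2 = 36, σ_3 = 0.
On [0, 1], g(x) = 2 + 5·x + 0·x² - 4·x³.
With x = 1/2: g(1/2) = 4.

4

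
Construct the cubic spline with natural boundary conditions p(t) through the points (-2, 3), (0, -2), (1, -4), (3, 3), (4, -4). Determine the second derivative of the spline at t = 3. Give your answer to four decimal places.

With M_i denoting the second derivative at x_i, h_i = 2, 1, 2, 1, and Δ_i = (y_(i+1) − y_i)/h_i = -5/2, -2, 7/2, -7:
  2·M_0 + 6·M_1 + 1·M_2 = 6(Δ_1 - Δ_0) = 3
  1·M_1 + 6·M_2 + 2·M_3 = 6(Δ_2 - Δ_1) = 33
  2·M_2 + 6·M_3 + 1·M_4 = 6(Δ_3 - Δ_2) = -63
Natural end conditions: M_0 = M_4 = 0.
Hence M_0 = 0, M_1 = -38/31, M_2 = 321/31, M_3 = -865/62, M_4 = 0.

-13.9516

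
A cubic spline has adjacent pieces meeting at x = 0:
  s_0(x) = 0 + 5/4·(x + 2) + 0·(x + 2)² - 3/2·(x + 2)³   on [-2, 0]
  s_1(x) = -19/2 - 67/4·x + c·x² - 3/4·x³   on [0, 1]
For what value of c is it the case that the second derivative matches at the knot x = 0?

-9

s_0''(x) = 0 - 9·(x + 2), so s_0''(0) = -18. On the right, s_1''(0) = 2c, so c = -9.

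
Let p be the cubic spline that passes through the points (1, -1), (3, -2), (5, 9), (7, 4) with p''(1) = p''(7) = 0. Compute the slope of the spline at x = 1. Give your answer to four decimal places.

Let M_i = p''(x_i). Step sizes h_i = 2, 2, 2; slopes of the chords Δ_i = (y_(i+1) - y_i)/h_i = -1/2, 11/2, -5/2.
  2·M_0 + 8·M_1 + 2·M_2 = 6(Δ_1 - Δ_0) = 36
  2·M_1 + 8·M_2 + 2·M_3 = 6(Δ_2 - Δ_1) = -48
Natural end conditions: M_0 = M_3 = 0.
Hence M_0 = 0, M_1 = 32/5, M_2 = -38/5, M_3 = 0.
On [1, 3], p'(x) = b_0 + 2c_0·(x - 1) + 3d_0·(x - 1)² with b_0 = Δ_0 - h_0(2M_0 + M_1)/6 = -79/30, c_0 = M_0/2 = 0, d_0 = (M_1 - M_0)/(6h_0) = 8/15. So p'(1) = -79/30.

-2.6333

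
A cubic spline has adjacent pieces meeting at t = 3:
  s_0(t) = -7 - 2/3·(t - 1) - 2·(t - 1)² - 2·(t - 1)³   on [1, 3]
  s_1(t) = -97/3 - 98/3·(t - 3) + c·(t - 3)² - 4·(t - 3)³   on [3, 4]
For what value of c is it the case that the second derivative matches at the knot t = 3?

s_0''(t) = -4 - 12·(t - 1), so s_0''(3) = -28. On the right, s_1''(3) = 2c, so c = -14.

-14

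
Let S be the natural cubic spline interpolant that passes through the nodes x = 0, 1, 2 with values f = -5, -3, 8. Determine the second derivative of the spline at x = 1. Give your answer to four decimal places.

13.5000

Write M_i for S''(x_i). With h_i = 1, 1 and divided differences Δ_i = 2, 11, the continuity of S' gives the tridiagonal system
  1·M_0 + 4·M_1 + 1·M_2 = 6(Δ_1 - Δ_0) = 54
Natural end conditions: M_0 = M_2 = 0.
Solving the tridiagonal system: M_0 = 0, M_1 = 27/2, M_2 = 0.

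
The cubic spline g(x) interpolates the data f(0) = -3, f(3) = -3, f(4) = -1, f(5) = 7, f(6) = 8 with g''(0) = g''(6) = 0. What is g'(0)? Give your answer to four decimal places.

Put m_i = g'' at the i-th knot. Here h = (3, 1, 1, 1) and Δ = (0, 2, 8, 1), so the interior equations h_(i-1)·m_(i-1) + 2(h_(i-1)+h_i)·m_i + h_i·m_(i+1) = 6(Δ_i − Δ_(i-1)) read
  3·m_0 + 8·m_1 + 1·m_2 = 6(Δ_1 - Δ_0) = 12
  1·m_1 + 4·m_2 + 1·m_3 = 6(Δ_2 - Δ_1) = 36
  1·m_2 + 4·m_3 + 1·m_4 = 6(Δ_3 - Δ_2) = -42
Natural end conditions: m_0 = m_4 = 0.
Solving the tridiagonal system: m_0 = 0, m_1 = -3/58, m_2 = 360/29, m_3 = -789/58, m_4 = 0.
On [0, 3], g'(x) = b_0 + 2c_0·x + 3d_0·x² with b_0 = Δ_0 - h_0(2m_0 + m_1)/6 = 3/116, c_0 = m_0/2 = 0, d_0 = (m_1 - m_0)/(6h_0) = -1/348. So g'(0) = 3/116.

0.0259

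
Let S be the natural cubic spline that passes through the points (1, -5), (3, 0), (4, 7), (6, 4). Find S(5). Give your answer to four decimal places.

7.8786

Put σ_i = S'' at the i-th knot. Here h = (2, 1, 2) and Δ = (5/2, 7, -3/2), so the interior equations h_(i-1)·σ_(i-1) + 2(h_(i-1)+h_i)·σ_i + h_i·σ_(i+1) = 6(Δ_i − Δ_(i-1)) read
  2·σ_0 + 6·σ_1 + 1·σ_2 = 6(Δ_1 - Δ_0) = 27
  1·σ_1 + 6·σ_2 + 2·σ_3 = 6(Δ_2 - Δ_1) = -51
Natural end conditions: σ_0 = σ_3 = 0.
Solving the tridiagonal system: σ_0 = 0, σ_1 = 213/35, σ_2 = -333/35, σ_3 = 0.
On [4, 6], S(x) = 7 + 339/70·(x - 4) - 333/70·(x - 4)² + 111/140·(x - 4)³.
With (x - 4) = 1: S(5) = 1103/140.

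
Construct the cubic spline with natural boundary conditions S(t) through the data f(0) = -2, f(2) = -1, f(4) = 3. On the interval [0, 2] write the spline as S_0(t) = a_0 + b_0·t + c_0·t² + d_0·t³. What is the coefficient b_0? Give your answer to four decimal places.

Let M_i = S''(x_i). Step sizes h_i = 2, 2; slopes of the chords Δ_i = (y_(i+1) - y_i)/h_i = 1/2, 2.
  2·M_0 + 8·M_1 + 2·M_2 = 6(Δ_1 - Δ_0) = 9
Natural end conditions: M_0 = M_2 = 0.
Solving: M_0 = 0, M_1 = 9/8, M_2 = 0.
On [0, 2], with S_0(t) = a_0 + b_0·t + c_0·t² + d_0·t³: c_0 = M_0/2 = 0, d_0 = (M_1 - M_0)/(6h_0) = 3/32, b_0 = Δ_0 - h_0(2M_0 + M_1)/6 = 1/8.

0.1250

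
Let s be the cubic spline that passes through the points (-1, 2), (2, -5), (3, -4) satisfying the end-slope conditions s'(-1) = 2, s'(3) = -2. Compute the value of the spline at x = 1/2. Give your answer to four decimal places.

With M_i denoting the second derivative at x_i, h_i = 3, 1, and Δ_i = (y_(i+1) − y_i)/h_i = -7/3, 1:
  3·M_0 + 8·M_1 + 1·M_2 = 6(Δ_1 - Δ_0) = 20
Clamped end conditions give two more equations: 2h_0·M_0 + h_0·M_1 = 6(Δ_0 - s'(-1)) = -26 and h_1·M_1 + 2h_1·M_2 = 6(s'(3) - Δ_1) = -18.
Forward elimination and back-substitution give M_0 = -47/6, M_1 = 7, M_2 = -25/2.
On [-1, 2], s(x) = 2 + 2·(x + 1) - 47/12·(x + 1)² + 89/108·(x + 1)³.
With (x + 1) = 3/2: s(1/2) = -33/32.

-1.0313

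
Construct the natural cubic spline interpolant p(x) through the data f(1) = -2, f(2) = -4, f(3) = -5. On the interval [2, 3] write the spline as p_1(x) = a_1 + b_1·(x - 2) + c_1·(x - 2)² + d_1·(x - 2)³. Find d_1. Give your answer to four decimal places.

-0.2500

Write M_i for p''(x_i). With h_i = 1, 1 and divided differences Δ_i = -2, -1, the continuity of p' gives the tridiagonal system
  1·M_0 + 4·M_1 + 1·M_2 = 6(Δ_1 - Δ_0) = 6
Natural end conditions: M_0 = M_2 = 0.
Hence M_0 = 0, M_1 = 3/2, M_2 = 0.
On [2, 3], with p_1(x) = a_1 + b_1·(x - 2) + c_1·(x - 2)² + d_1·(x - 2)³: c_1 = M_1/2 = 3/4, d_1 = (M_2 - M_1)/(6h_1) = -1/4, b_1 = Δ_1 - h_1(2M_1 + M_2)/6 = -3/2.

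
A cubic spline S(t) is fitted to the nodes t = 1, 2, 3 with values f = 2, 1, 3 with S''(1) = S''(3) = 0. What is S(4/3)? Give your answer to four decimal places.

Write M_i for S''(x_i). With h_i = 1, 1 and divided differences Δ_i = -1, 2, the continuity of S' gives the tridiagonal system
  1·M_0 + 4·M_1 + 1·M_2 = 6(Δ_1 - Δ_0) = 18
Natural end conditions: M_0 = M_2 = 0.
Forward elimination and back-substitution give M_0 = 0, M_1 = 9/2, M_2 = 0.
On [1, 2], S(t) = 2 - 7/4·(t - 1) + 0·(t - 1)² + 3/4·(t - 1)³.
With (t - 1) = 1/3: S(4/3) = 13/9.

1.4444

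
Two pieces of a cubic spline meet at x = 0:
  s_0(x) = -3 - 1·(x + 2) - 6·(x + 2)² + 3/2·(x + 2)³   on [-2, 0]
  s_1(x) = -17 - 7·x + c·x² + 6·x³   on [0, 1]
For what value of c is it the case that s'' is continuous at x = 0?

3

s_0''(x) = -12 + 9·(x + 2), so s_0''(0) = 6. On the right, s_1''(0) = 2c, so c = 3.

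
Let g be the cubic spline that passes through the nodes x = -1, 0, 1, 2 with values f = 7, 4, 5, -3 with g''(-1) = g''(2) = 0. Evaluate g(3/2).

Let m_i = g''(x_i). Step sizes h_i = 1, 1, 1; slopes of the chords Δ_i = (y_(i+1) - y_i)/h_i = -3, 1, -8.
  1·m_0 + 4·m_1 + 1·m_2 = 6(Δ_1 - Δ_0) = 24
  1·m_1 + 4·m_2 + 1·m_3 = 6(Δ_2 - Δ_1) = -54
Natural end conditions: m_0 = m_3 = 0.
Solving the tridiagonal system: m_0 = 0, m_1 = 10, m_2 = -16, m_3 = 0.
On [1, 2], g(x) = 5 - 8/3·(x - 1) - 8·(x - 1)² + 8/3·(x - 1)³.
With (x - 1) = 1/2: g(3/2) = 2.

2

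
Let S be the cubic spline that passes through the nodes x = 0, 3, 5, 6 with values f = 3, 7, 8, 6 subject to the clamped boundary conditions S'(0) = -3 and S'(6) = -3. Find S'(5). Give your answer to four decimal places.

-1.1140

With M_i denoting the second derivative at x_i, h_i = 3, 2, 1, and Δ_i = (y_(i+1) − y_i)/h_i = 4/3, 1/2, -2:
  3·M_0 + 10·M_1 + 2·M_2 = 6(Δ_1 - Δ_0) = -5
  2·M_1 + 6·M_2 + 1·M_3 = 6(Δ_2 - Δ_1) = -15
Clamped end conditions give two more equations: 2h_0·M_0 + h_0·M_1 = 6(Δ_0 - S'(0)) = 26 and h_2·M_2 + 2h_2·M_3 = 6(S'(6) - Δ_2) = -6.
Solving: M_0 = 99/19, M_1 = -100/57, M_2 = -88/57, M_3 = -127/57.
On [5, 6], S'(x) = b_2 + 2c_2·(x - 5) + 3d_2·(x - 5)² with b_2 = Δ_2 - h_2(2M_2 + M_3)/6 = -127/114, c_2 = M_2/2 = -44/57, d_2 = (M_3 - M_2)/(6h_2) = -13/114. So S'(5) = -127/114.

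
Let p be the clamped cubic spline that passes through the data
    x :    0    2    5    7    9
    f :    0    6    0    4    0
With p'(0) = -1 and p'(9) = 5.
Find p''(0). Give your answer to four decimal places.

9.3390

With M_i denoting the second derivative at x_i, h_i = 2, 3, 2, 2, and Δ_i = (y_(i+1) − y_i)/h_i = 3, -2, 2, -2:
  2·M_0 + 10·M_1 + 3·M_2 = 6(Δ_1 - Δ_0) = -30
  3·M_1 + 10·M_2 + 2·M_3 = 6(Δ_2 - Δ_1) = 24
  2·M_2 + 8·M_3 + 2·M_4 = 6(Δ_3 - Δ_2) = -24
Clamped end conditions give two more equations: 2h_0·M_0 + h_0·M_1 = 6(Δ_0 - p'(0)) = 24 and h_3·M_3 + 2h_3·M_4 = 6(p'(9) - Δ_3) = 42.
Forward elimination and back-substitution give M_0 = 551/59, M_1 = -394/59, M_2 = 356/59, M_3 = -481/59, M_4 = 860/59.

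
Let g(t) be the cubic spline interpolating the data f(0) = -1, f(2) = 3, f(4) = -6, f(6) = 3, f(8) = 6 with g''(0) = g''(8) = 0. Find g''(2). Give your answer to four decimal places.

-7.3125

Let M_i = g''(x_i). Step sizes h_i = 2, 2, 2, 2; slopes of the chords Δ_i = (y_(i+1) - y_i)/h_i = 2, -9/2, 9/2, 3/2.
  2·M_0 + 8·M_1 + 2·M_2 = 6(Δ_1 - Δ_0) = -39
  2·M_1 + 8·M_2 + 2·M_3 = 6(Δ_2 - Δ_1) = 54
  2·M_2 + 8·M_3 + 2·M_4 = 6(Δ_3 - Δ_2) = -18
Natural end conditions: M_0 = M_4 = 0.
Hence M_0 = 0, M_1 = -117/16, M_2 = 39/4, M_3 = -75/16, M_4 = 0.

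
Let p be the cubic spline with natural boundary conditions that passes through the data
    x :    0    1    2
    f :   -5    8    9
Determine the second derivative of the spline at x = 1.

-18

Let σ_i = p''(x_i). Step sizes h_i = 1, 1; slopes of the chords Δ_i = (y_(i+1) - y_i)/h_i = 13, 1.
  1·σ_0 + 4·σ_1 + 1·σ_2 = 6(Δ_1 - Δ_0) = -72
Natural end conditions: σ_0 = σ_2 = 0.
Solving the tridiagonal system: σ_0 = 0, σ_1 = -18, σ_2 = 0.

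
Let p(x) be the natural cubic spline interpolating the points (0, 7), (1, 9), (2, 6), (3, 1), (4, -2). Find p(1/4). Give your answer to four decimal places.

7.7720

Let M_i = p''(x_i). Step sizes h_i = 1, 1, 1, 1; slopes of the chords Δ_i = (y_(i+1) - y_i)/h_i = 2, -3, -5, -3.
  1·M_0 + 4·M_1 + 1·M_2 = 6(Δ_1 - Δ_0) = -30
  1·M_1 + 4·M_2 + 1·M_3 = 6(Δ_2 - Δ_1) = -12
  1·M_2 + 4·M_3 + 1·M_4 = 6(Δ_3 - Δ_2) = 12
Natural end conditions: M_0 = M_4 = 0.
Hence M_0 = 0, M_1 = -195/28, M_2 = -15/7, M_3 = 99/28, M_4 = 0.
On [0, 1], p(x) = 7 + 177/56·x + 0·x² - 65/56·x³.
With x = 1/4: p(1/4) = 27855/3584.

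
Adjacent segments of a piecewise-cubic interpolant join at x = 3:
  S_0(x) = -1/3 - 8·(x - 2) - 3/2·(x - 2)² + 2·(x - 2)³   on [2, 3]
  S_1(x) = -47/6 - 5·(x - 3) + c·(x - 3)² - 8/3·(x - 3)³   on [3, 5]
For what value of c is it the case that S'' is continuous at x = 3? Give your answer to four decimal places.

4.5000

S_0''(x) = -3 + 12·(x - 2), so S_0''(3) = 9. On the right, S_1''(3) = 2c, so c = 9/2.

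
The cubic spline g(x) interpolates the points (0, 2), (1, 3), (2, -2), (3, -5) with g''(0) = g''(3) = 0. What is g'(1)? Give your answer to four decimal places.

Let m_i = g''(x_i). Step sizes h_i = 1, 1, 1; slopes of the chords Δ_i = (y_(i+1) - y_i)/h_i = 1, -5, -3.
  1·m_0 + 4·m_1 + 1·m_2 = 6(Δ_1 - Δ_0) = -36
  1·m_1 + 4·m_2 + 1·m_3 = 6(Δ_2 - Δ_1) = 12
Natural end conditions: m_0 = m_3 = 0.
Solving: m_0 = 0, m_1 = -52/5, m_2 = 28/5, m_3 = 0.
On [1, 2], g'(x) = b_1 + 2c_1·(x - 1) + 3d_1·(x - 1)² with b_1 = Δ_1 - h_1(2m_1 + m_2)/6 = -37/15, c_1 = m_1/2 = -26/5, d_1 = (m_2 - m_1)/(6h_1) = 8/3. So g'(1) = -37/15.

-2.4667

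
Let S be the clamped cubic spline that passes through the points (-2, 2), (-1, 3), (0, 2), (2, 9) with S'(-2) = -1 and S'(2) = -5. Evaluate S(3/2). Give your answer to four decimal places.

9.4659

Write M_i for S''(x_i). With h_i = 1, 1, 2 and divided differences Δ_i = 1, -1, 7/2, the continuity of S' gives the tridiagonal system
  1·M_0 + 4·M_1 + 1·M_2 = 6(Δ_1 - Δ_0) = -12
  1·M_1 + 6·M_2 + 2·M_3 = 6(Δ_2 - Δ_1) = 27
Clamped end conditions give two more equations: 2h_0·M_0 + h_0·M_1 = 6(Δ_0 - S'(-2)) = 12 and h_2·M_2 + 2h_2·M_3 = 6(S'(2) - Δ_2) = -51.
Solving the tridiagonal system: M_0 = 227/22, M_1 = -95/11, M_2 = 269/22, M_3 = -415/22.
On [0, 2], S(x) = 2 + 18/11·x + 269/44·x² - 57/22·x³.
With x = 3/2: S(3/2) = 833/88.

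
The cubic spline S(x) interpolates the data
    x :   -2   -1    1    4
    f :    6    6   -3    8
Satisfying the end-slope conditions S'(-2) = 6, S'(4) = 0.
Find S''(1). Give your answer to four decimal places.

8.1404

Put M_i = S'' at the i-th knot. Here h = (1, 2, 3) and Δ = (0, -9/2, 11/3), so the interior equations h_(i-1)·M_(i-1) + 2(h_(i-1)+h_i)·M_i + h_i·M_(i+1) = 6(Δ_i − Δ_(i-1)) read
  1·M_0 + 6·M_1 + 2·M_2 = 6(Δ_1 - Δ_0) = -27
  2·M_1 + 10·M_2 + 3·M_3 = 6(Δ_2 - Δ_1) = 49
Clamped end conditions give two more equations: 2h_0·M_0 + h_0·M_1 = 6(Δ_0 - S'(-2)) = -36 and h_2·M_2 + 2h_2·M_3 = 6(S'(4) - Δ_2) = -22.
Forward elimination and back-substitution give M_0 = -895/57, M_1 = -262/57, M_2 = 464/57, M_3 = -147/19.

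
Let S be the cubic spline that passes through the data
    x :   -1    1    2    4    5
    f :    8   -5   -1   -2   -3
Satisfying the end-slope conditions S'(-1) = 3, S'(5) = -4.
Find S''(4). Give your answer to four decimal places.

Put M_i = S'' at the i-th knot. Here h = (2, 1, 2, 1) and Δ = (-13/2, 4, -1/2, -1), so the interior equations h_(i-1)·M_(i-1) + 2(h_(i-1)+h_i)·M_i + h_i·M_(i+1) = 6(Δ_i − Δ_(i-1)) read
  2·M_0 + 6·M_1 + 1·M_2 = 6(Δ_1 - Δ_0) = 63
  1·M_1 + 6·M_2 + 2·M_3 = 6(Δ_2 - Δ_1) = -27
  2·M_2 + 6·M_3 + 1·M_4 = 6(Δ_3 - Δ_2) = -3
Clamped end conditions give two more equations: 2h_0·M_0 + h_0·M_1 = 6(Δ_0 - S'(-1)) = -57 and h_3·M_3 + 2h_3·M_4 = 6(S'(5) - Δ_3) = -18.
Solving the tridiagonal system: M_0 = -9053/372, M_1 = 1876/93, M_2 = -1741/186, M_3 = 418/93, M_4 = -1046/93.

4.4946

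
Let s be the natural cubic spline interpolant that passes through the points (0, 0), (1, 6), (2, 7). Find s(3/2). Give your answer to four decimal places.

Put m_i = s'' at the i-th knot. Here h = (1, 1) and Δ = (6, 1), so the interior equations h_(i-1)·m_(i-1) + 2(h_(i-1)+h_i)·m_i + h_i·m_(i+1) = 6(Δ_i − Δ_(i-1)) read
  1·m_0 + 4·m_1 + 1·m_2 = 6(Δ_1 - Δ_0) = -30
Natural end conditions: m_0 = m_2 = 0.
Hence m_0 = 0, m_1 = -15/2, m_2 = 0.
On [1, 2], s(x) = 6 + 7/2·(x - 1) - 15/4·(x - 1)² + 5/4·(x - 1)³.
With (x - 1) = 1/2: s(3/2) = 223/32.

6.9688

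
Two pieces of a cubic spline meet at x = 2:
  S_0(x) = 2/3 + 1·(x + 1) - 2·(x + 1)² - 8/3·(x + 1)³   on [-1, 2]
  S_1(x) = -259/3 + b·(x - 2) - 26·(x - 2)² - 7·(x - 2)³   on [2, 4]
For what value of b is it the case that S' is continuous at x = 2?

S_0'(x) = 1 - 4·(x + 1) - 8·(x + 1)², so S_0'(2) = -83. On the right, S_1'(2) = b, so b = -83.

-83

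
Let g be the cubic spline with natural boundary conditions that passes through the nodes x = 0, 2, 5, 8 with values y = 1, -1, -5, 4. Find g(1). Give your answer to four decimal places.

0.2297

Write M_i for g''(x_i). With h_i = 2, 3, 3 and divided differences Δ_i = -1, -4/3, 3, the continuity of g' gives the tridiagonal system
  2·M_0 + 10·M_1 + 3·M_2 = 6(Δ_1 - Δ_0) = -2
  3·M_1 + 12·M_2 + 3·M_3 = 6(Δ_2 - Δ_1) = 26
Natural end conditions: M_0 = M_3 = 0.
Forward elimination and back-substitution give M_0 = 0, M_1 = -34/37, M_2 = 266/111, M_3 = 0.
On [0, 2], g(x) = 1 - 77/111·x + 0·x² - 17/222·x³.
With x = 1: g(1) = 17/74.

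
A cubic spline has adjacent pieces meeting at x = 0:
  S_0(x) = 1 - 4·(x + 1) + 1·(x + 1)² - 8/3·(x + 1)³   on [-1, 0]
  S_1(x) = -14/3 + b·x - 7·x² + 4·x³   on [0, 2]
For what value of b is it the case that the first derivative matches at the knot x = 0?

S_0'(x) = -4 + 2·(x + 1) - 8·(x + 1)², so S_0'(0) = -10. On the right, S_1'(0) = b, so b = -10.

-10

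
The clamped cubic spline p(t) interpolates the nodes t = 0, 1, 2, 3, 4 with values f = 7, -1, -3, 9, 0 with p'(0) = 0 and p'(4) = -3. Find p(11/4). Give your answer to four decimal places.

Let σ_i = p''(x_i). Step sizes h_i = 1, 1, 1, 1; slopes of the chords Δ_i = (y_(i+1) - y_i)/h_i = -8, -2, 12, -9.
  1·σ_0 + 4·σ_1 + 1·σ_2 = 6(Δ_1 - Δ_0) = 36
  1·σ_1 + 4·σ_2 + 1·σ_3 = 6(Δ_2 - Δ_1) = 84
  1·σ_2 + 4·σ_3 + 1·σ_4 = 6(Δ_3 - Δ_2) = -126
Clamped end conditions give two more equations: 2h_0·σ_0 + h_0·σ_1 = 6(Δ_0 - p'(0)) = -48 and h_3·σ_3 + 2h_3·σ_4 = 6(p'(4) - Δ_3) = 36.
Solving: σ_0 = -393/14, σ_1 = 57/7, σ_2 = 63/2, σ_3 = -351/7, σ_4 = 603/14.
On [2, 3], p(t) = -3 + 69/7·(t - 2) + 63/4·(t - 2)² - 381/28·(t - 2)³.
With (t - 2) = 3/4: p(11/4) = 1923/256.

7.5117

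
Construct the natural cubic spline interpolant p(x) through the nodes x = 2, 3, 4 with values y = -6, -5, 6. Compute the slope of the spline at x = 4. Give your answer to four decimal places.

Write σ_i for p''(x_i). With h_i = 1, 1 and divided differences Δ_i = 1, 11, the continuity of p' gives the tridiagonal system
  1·σ_0 + 4·σ_1 + 1·σ_2 = 6(Δ_1 - Δ_0) = 60
Natural end conditions: σ_0 = σ_2 = 0.
Solving the tridiagonal system: σ_0 = 0, σ_1 = 15, σ_2 = 0.
On [3, 4], p'(x) = b_1 + 2c_1·(x - 3) + 3d_1·(x - 3)² with b_1 = Δ_1 - h_1(2σ_1 + σ_2)/6 = 6, c_1 = σ_1/2 = 15/2, d_1 = (σ_2 - σ_1)/(6h_1) = -5/2. So p'(4) = 27/2.

13.5000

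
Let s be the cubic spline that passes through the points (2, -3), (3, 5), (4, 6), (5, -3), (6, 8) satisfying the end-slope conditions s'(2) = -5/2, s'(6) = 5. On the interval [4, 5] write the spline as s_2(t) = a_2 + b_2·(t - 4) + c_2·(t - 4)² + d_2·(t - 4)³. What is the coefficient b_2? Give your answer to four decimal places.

Write m_i for s''(x_i). With h_i = 1, 1, 1, 1 and divided differences Δ_i = 8, 1, -9, 11, the continuity of s' gives the tridiagonal system
  1·m_0 + 4·m_1 + 1·m_2 = 6(Δ_1 - Δ_0) = -42
  1·m_1 + 4·m_2 + 1·m_3 = 6(Δ_2 - Δ_1) = -60
  1·m_2 + 4·m_3 + 1·m_4 = 6(Δ_3 - Δ_2) = 120
Clamped end conditions give two more equations: 2h_0·m_0 + h_0·m_1 = 6(Δ_0 - s'(2)) = 63 and h_3·m_3 + 2h_3·m_4 = 6(s'(6) - Δ_3) = -36.
Solving: m_0 = 2169/56, m_1 = -405/28, m_2 = -183/8, m_3 = 1287/28, m_4 = -2295/56.
On [4, 5], with s_2(t) = a_2 + b_2·(t - 4) + c_2·(t - 4)² + d_2·(t - 4)³: c_2 = m_2/2 = -183/16, d_2 = (m_3 - m_2)/(6h_2) = 1285/112, b_2 = Δ_2 - h_2(2m_2 + m_3)/6 = -253/28.

-9.0357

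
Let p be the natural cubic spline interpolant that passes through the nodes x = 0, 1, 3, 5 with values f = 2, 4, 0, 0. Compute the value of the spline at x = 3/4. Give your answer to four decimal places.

Put m_i = p'' at the i-th knot. Here h = (1, 2, 2) and Δ = (2, -2, 0), so the interior equations h_(i-1)·m_(i-1) + 2(h_(i-1)+h_i)·m_i + h_i·m_(i+1) = 6(Δ_i − Δ_(i-1)) read
  1·m_0 + 6·m_1 + 2·m_2 = 6(Δ_1 - Δ_0) = -24
  2·m_1 + 8·m_2 + 2·m_3 = 6(Δ_2 - Δ_1) = 12
Natural end conditions: m_0 = m_3 = 0.
Solving the tridiagonal system: m_0 = 0, m_1 = -54/11, m_2 = 30/11, m_3 = 0.
On [0, 1], p(x) = 2 + 31/11·x + 0·x² - 9/11·x³.
With x = 3/4: p(3/4) = 2653/704.

3.7685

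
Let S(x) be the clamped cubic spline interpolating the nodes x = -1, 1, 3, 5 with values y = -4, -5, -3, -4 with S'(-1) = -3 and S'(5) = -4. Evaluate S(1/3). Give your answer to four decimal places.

Put m_i = S'' at the i-th knot. Here h = (2, 2, 2) and Δ = (-1/2, 1, -1/2), so the interior equations h_(i-1)·m_(i-1) + 2(h_(i-1)+h_i)·m_i + h_i·m_(i+1) = 6(Δ_i − Δ_(i-1)) read
  2·m_0 + 8·m_1 + 2·m_2 = 6(Δ_1 - Δ_0) = 9
  2·m_1 + 8·m_2 + 2·m_3 = 6(Δ_2 - Δ_1) = -9
Clamped end conditions give two more equations: 2h_0·m_0 + h_0·m_1 = 6(Δ_0 - S'(-1)) = 15 and h_2·m_2 + 2h_2·m_3 = 6(S'(5) - Δ_2) = -21.
Forward elimination and back-substitution give m_0 = 11/3, m_1 = 1/6, m_2 = 1/6, m_3 = -16/3.
On [-1, 1], S(x) = -4 - 3·(x + 1) + 11/6·(x + 1)² - 7/24·(x + 1)³.
With (x + 1) = 4/3: S(1/3) = -440/81.

-5.4321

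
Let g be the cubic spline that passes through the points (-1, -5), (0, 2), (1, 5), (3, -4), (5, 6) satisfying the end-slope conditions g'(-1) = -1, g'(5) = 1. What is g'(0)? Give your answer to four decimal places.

With M_i denoting the second derivative at x_i, h_i = 1, 1, 2, 2, and Δ_i = (y_(i+1) − y_i)/h_i = 7, 3, -9/2, 5:
  1·M_0 + 4·M_1 + 1·M_2 = 6(Δ_1 - Δ_0) = -24
  1·M_1 + 6·M_2 + 2·M_3 = 6(Δ_2 - Δ_1) = -45
  2·M_2 + 8·M_3 + 2·M_4 = 6(Δ_3 - Δ_2) = 57
Clamped end conditions give two more equations: 2h_0·M_0 + h_0·M_1 = 6(Δ_0 - g'(-1)) = 48 and h_3·M_3 + 2h_3·M_4 = 6(g'(5) - Δ_3) = -24.
Solving the tridiagonal system: M_0 = 2473/84, M_1 = -457/42, M_2 = -119/12, M_3 = 533/42, M_4 = -1037/84.
On [0, 1], g'(x) = b_1 + 2c_1·x + 3d_1·x² with b_1 = Δ_1 - h_1(2M_1 + M_2)/6 = 1391/168, c_1 = M_1/2 = -457/84, d_1 = (M_2 - M_1)/(6h_1) = 9/56. So g'(0) = 1391/168.

8.2798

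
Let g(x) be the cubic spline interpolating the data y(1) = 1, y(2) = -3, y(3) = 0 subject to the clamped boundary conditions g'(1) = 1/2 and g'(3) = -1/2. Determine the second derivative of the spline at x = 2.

22

Put M_i = g'' at the i-th knot. Here h = (1, 1) and Δ = (-4, 3), so the interior equations h_(i-1)·M_(i-1) + 2(h_(i-1)+h_i)·M_i + h_i·M_(i+1) = 6(Δ_i − Δ_(i-1)) read
  1·M_0 + 4·M_1 + 1·M_2 = 6(Δ_1 - Δ_0) = 42
Clamped end conditions give two more equations: 2h_0·M_0 + h_0·M_1 = 6(Δ_0 - g'(1)) = -27 and h_1·M_1 + 2h_1·M_2 = 6(g'(3) - Δ_1) = -21.
Solving: M_0 = -49/2, M_1 = 22, M_2 = -43/2.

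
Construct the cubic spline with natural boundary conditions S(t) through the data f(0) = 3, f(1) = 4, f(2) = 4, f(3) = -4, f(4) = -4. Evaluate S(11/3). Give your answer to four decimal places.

With M_i denoting the second derivative at x_i, h_i = 1, 1, 1, 1, and Δ_i = (y_(i+1) − y_i)/h_i = 1, 0, -8, 0:
  1·M_0 + 4·M_1 + 1·M_2 = 6(Δ_1 - Δ_0) = -6
  1·M_1 + 4·M_2 + 1·M_3 = 6(Δ_2 - Δ_1) = -48
  1·M_2 + 4·M_3 + 1·M_4 = 6(Δ_3 - Δ_2) = 48
Natural end conditions: M_0 = M_4 = 0.
Solving: M_0 = 0, M_1 = 75/28, M_2 = -117/7, M_3 = 453/28, M_4 = 0.
On [3, 4], S(t) = -4 - 151/28·(t - 3) + 453/56·(t - 3)² - 151/56·(t - 3)³.
With (t - 3) = 2/3: S(11/3) = -907/189.

-4.7989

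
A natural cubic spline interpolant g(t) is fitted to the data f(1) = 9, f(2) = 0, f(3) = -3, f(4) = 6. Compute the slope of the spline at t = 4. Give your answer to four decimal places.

11.8000

Write M_i for g''(x_i). With h_i = 1, 1, 1 and divided differences Δ_i = -9, -3, 9, the continuity of g' gives the tridiagonal system
  1·M_0 + 4·M_1 + 1·M_2 = 6(Δ_1 - Δ_0) = 36
  1·M_1 + 4·M_2 + 1·M_3 = 6(Δ_2 - Δ_1) = 72
Natural end conditions: M_0 = M_3 = 0.
Hence M_0 = 0, M_1 = 24/5, M_2 = 84/5, M_3 = 0.
On [3, 4], g'(t) = b_2 + 2c_2·(t - 3) + 3d_2·(t - 3)² with b_2 = Δ_2 - h_2(2M_2 + M_3)/6 = 17/5, c_2 = M_2/2 = 42/5, d_2 = (M_3 - M_2)/(6h_2) = -14/5. So g'(4) = 59/5.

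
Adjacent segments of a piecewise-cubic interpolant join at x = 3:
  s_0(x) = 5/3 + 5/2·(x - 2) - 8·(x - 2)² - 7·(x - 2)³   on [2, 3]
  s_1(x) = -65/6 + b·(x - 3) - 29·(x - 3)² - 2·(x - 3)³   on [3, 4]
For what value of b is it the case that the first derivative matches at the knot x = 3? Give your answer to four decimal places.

s_0'(x) = 5/2 - 16·(x - 2) - 21·(x - 2)², so s_0'(3) = -69/2. On the right, s_1'(3) = b, so b = -69/2.

-34.5000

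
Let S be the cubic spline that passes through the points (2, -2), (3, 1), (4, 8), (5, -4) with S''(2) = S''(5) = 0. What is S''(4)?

Write σ_i for S''(x_i). With h_i = 1, 1, 1 and divided differences Δ_i = 3, 7, -12, the continuity of S' gives the tridiagonal system
  1·σ_0 + 4·σ_1 + 1·σ_2 = 6(Δ_1 - Δ_0) = 24
  1·σ_1 + 4·σ_2 + 1·σ_3 = 6(Δ_2 - Δ_1) = -114
Natural end conditions: σ_0 = σ_3 = 0.
Hence σ_0 = 0, σ_1 = 14, σ_2 = -32, σ_3 = 0.

-32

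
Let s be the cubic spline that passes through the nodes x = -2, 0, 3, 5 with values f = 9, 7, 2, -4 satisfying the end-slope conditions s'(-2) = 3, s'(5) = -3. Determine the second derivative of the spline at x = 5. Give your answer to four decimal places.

Write M_i for s''(x_i). With h_i = 2, 3, 2 and divided differences Δ_i = -1, -5/3, -3, the continuity of s' gives the tridiagonal system
  2·M_0 + 10·M_1 + 3·M_2 = 6(Δ_1 - Δ_0) = -4
  3·M_1 + 10·M_2 + 2·M_3 = 6(Δ_2 - Δ_1) = -8
Clamped end conditions give two more equations: 2h_0·M_0 + h_0·M_1 = 6(Δ_0 - s'(-2)) = -24 and h_2·M_2 + 2h_2·M_3 = 6(s'(5) - Δ_2) = 0.
Forward elimination and back-substitution give M_0 = -20/3, M_1 = 4/3, M_2 = -4/3, M_3 = 2/3.

0.6667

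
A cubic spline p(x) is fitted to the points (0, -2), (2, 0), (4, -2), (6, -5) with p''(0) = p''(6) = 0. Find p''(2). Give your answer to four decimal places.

-1.5000

Let m_i = p''(x_i). Step sizes h_i = 2, 2, 2; slopes of the chords Δ_i = (y_(i+1) - y_i)/h_i = 1, -1, -3/2.
  2·m_0 + 8·m_1 + 2·m_2 = 6(Δ_1 - Δ_0) = -12
  2·m_1 + 8·m_2 + 2·m_3 = 6(Δ_2 - Δ_1) = -3
Natural end conditions: m_0 = m_3 = 0.
Solving the tridiagonal system: m_0 = 0, m_1 = -3/2, m_2 = 0, m_3 = 0.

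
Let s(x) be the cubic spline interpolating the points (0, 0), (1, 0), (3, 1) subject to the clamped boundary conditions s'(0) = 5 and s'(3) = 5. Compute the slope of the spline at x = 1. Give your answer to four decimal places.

With σ_i denoting the second derivative at x_i, h_i = 1, 2, and Δ_i = (y_(i+1) − y_i)/h_i = 0, 1/2:
  1·σ_0 + 6·σ_1 + 2·σ_2 = 6(Δ_1 - Δ_0) = 3
Clamped end conditions give two more equations: 2h_0·σ_0 + h_0·σ_1 = 6(Δ_0 - s'(0)) = -30 and h_1·σ_1 + 2h_1·σ_2 = 6(s'(3) - Δ_1) = 27.
Hence σ_0 = -31/2, σ_1 = 1, σ_2 = 25/4.
On [1, 3], s'(x) = b_1 + 2c_1·(x - 1) + 3d_1·(x - 1)² with b_1 = Δ_1 - h_1(2σ_1 + σ_2)/6 = -9/4, c_1 = σ_1/2 = 1/2, d_1 = (σ_2 - σ_1)/(6h_1) = 7/16. So s'(1) = -9/4.

-2.2500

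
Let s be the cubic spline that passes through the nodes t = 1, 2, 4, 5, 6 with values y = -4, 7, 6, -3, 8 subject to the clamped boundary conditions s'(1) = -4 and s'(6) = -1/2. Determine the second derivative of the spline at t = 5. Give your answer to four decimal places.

Put σ_i = s'' at the i-th knot. Here h = (1, 2, 1, 1) and Δ = (11, -1/2, -9, 11), so the interior equations h_(i-1)·σ_(i-1) + 2(h_(i-1)+h_i)·σ_i + h_i·σ_(i+1) = 6(Δ_i − Δ_(i-1)) read
  1·σ_0 + 6·σ_1 + 2·σ_2 = 6(Δ_1 - Δ_0) = -69
  2·σ_1 + 6·σ_2 + 1·σ_3 = 6(Δ_2 - Δ_1) = -51
  1·σ_2 + 4·σ_3 + 1·σ_4 = 6(Δ_3 - Δ_2) = 120
Clamped end conditions give two more equations: 2h_0·σ_0 + h_0·σ_1 = 6(Δ_0 - s'(1)) = 90 and h_3·σ_3 + 2h_3·σ_4 = 6(s'(6) - Δ_3) = -69.
Hence σ_0 = 1709/32, σ_1 = -269/16, σ_2 = -689/64, σ_3 = 1511/32, σ_4 = -3719/64.

47.2188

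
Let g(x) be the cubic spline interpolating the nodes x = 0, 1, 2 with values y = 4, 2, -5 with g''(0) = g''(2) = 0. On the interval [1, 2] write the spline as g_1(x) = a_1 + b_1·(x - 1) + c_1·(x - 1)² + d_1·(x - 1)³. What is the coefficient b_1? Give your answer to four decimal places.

Let M_i = g''(x_i). Step sizes h_i = 1, 1; slopes of the chords Δ_i = (y_(i+1) - y_i)/h_i = -2, -7.
  1·M_0 + 4·M_1 + 1·M_2 = 6(Δ_1 - Δ_0) = -30
Natural end conditions: M_0 = M_2 = 0.
Solving the tridiagonal system: M_0 = 0, M_1 = -15/2, M_2 = 0.
On [1, 2], with g_1(x) = a_1 + b_1·(x - 1) + c_1·(x - 1)² + d_1·(x - 1)³: c_1 = M_1/2 = -15/4, d_1 = (M_2 - M_1)/(6h_1) = 5/4, b_1 = Δ_1 - h_1(2M_1 + M_2)/6 = -9/2.

-4.5000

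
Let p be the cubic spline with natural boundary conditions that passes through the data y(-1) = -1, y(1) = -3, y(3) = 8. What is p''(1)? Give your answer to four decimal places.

4.8750

With M_i denoting the second derivative at x_i, h_i = 2, 2, and Δ_i = (y_(i+1) − y_i)/h_i = -1, 11/2:
  2·M_0 + 8·M_1 + 2·M_2 = 6(Δ_1 - Δ_0) = 39
Natural end conditions: M_0 = M_2 = 0.
Solving: M_0 = 0, M_1 = 39/8, M_2 = 0.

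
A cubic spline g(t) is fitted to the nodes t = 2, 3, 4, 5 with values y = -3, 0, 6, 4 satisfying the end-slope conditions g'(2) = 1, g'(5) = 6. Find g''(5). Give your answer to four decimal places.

35.7333

Put σ_i = g'' at the i-th knot. Here h = (1, 1, 1) and Δ = (3, 6, -2), so the interior equations h_(i-1)·σ_(i-1) + 2(h_(i-1)+h_i)·σ_i + h_i·σ_(i+1) = 6(Δ_i − Δ_(i-1)) read
  1·σ_0 + 4·σ_1 + 1·σ_2 = 6(Δ_1 - Δ_0) = 18
  1·σ_1 + 4·σ_2 + 1·σ_3 = 6(Δ_2 - Δ_1) = -48
Clamped end conditions give two more equations: 2h_0·σ_0 + h_0·σ_1 = 6(Δ_0 - g'(2)) = 12 and h_2·σ_2 + 2h_2·σ_3 = 6(g'(5) - Δ_2) = 48.
Forward elimination and back-substitution give σ_0 = 14/15, σ_1 = 152/15, σ_2 = -352/15, σ_3 = 536/15.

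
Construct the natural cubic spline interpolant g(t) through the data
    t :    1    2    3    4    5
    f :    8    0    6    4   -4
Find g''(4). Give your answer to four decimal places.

-4.7143

With M_i denoting the second derivative at x_i, h_i = 1, 1, 1, 1, and Δ_i = (y_(i+1) − y_i)/h_i = -8, 6, -2, -8:
  1·M_0 + 4·M_1 + 1·M_2 = 6(Δ_1 - Δ_0) = 84
  1·M_1 + 4·M_2 + 1·M_3 = 6(Δ_2 - Δ_1) = -48
  1·M_2 + 4·M_3 + 1·M_4 = 6(Δ_3 - Δ_2) = -36
Natural end conditions: M_0 = M_4 = 0.
Solving the tridiagonal system: M_0 = 0, M_1 = 177/7, M_2 = -120/7, M_3 = -33/7, M_4 = 0.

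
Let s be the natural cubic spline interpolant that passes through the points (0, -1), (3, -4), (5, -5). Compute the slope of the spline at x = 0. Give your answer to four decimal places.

Put m_i = s'' at the i-th knot. Here h = (3, 2) and Δ = (-1, -1/2), so the interior equations h_(i-1)·m_(i-1) + 2(h_(i-1)+h_i)·m_i + h_i·m_(i+1) = 6(Δ_i − Δ_(i-1)) read
  3·m_0 + 10·m_1 + 2·m_2 = 6(Δ_1 - Δ_0) = 3
Natural end conditions: m_0 = m_2 = 0.
Solving the tridiagonal system: m_0 = 0, m_1 = 3/10, m_2 = 0.
On [0, 3], s'(x) = b_0 + 2c_0·x + 3d_0·x² with b_0 = Δ_0 - h_0(2m_0 + m_1)/6 = -23/20, c_0 = m_0/2 = 0, d_0 = (m_1 - m_0)/(6h_0) = 1/60. So s'(0) = -23/20.

-1.1500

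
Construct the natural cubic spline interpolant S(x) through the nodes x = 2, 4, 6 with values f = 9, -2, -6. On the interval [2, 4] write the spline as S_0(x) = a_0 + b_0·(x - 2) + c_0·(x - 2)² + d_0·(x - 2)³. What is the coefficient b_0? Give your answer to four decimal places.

With m_i denoting the second derivative at x_i, h_i = 2, 2, and Δ_i = (y_(i+1) − y_i)/h_i = -11/2, -2:
  2·m_0 + 8·m_1 + 2·m_2 = 6(Δ_1 - Δ_0) = 21
Natural end conditions: m_0 = m_2 = 0.
Solving the tridiagonal system: m_0 = 0, m_1 = 21/8, m_2 = 0.
On [2, 4], with S_0(x) = a_0 + b_0·(x - 2) + c_0·(x - 2)² + d_0·(x - 2)³: c_0 = m_0/2 = 0, d_0 = (m_1 - m_0)/(6h_0) = 7/32, b_0 = Δ_0 - h_0(2m_0 + m_1)/6 = -51/8.

-6.3750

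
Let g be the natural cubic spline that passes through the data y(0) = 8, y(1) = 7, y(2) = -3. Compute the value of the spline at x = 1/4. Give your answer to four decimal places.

With m_i denoting the second derivative at x_i, h_i = 1, 1, and Δ_i = (y_(i+1) − y_i)/h_i = -1, -10:
  1·m_0 + 4·m_1 + 1·m_2 = 6(Δ_1 - Δ_0) = -54
Natural end conditions: m_0 = m_2 = 0.
Forward elimination and back-substitution give m_0 = 0, m_1 = -27/2, m_2 = 0.
On [0, 1], g(x) = 8 + 5/4·x + 0·x² - 9/4·x³.
With x = 1/4: g(1/4) = 2119/256.

8.2773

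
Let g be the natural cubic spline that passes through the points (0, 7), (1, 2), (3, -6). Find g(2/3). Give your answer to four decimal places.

3.6049

With σ_i denoting the second derivative at x_i, h_i = 1, 2, and Δ_i = (y_(i+1) − y_i)/h_i = -5, -4:
  1·σ_0 + 6·σ_1 + 2·σ_2 = 6(Δ_1 - Δ_0) = 6
Natural end conditions: σ_0 = σ_2 = 0.
Forward elimination and back-substitution give σ_0 = 0, σ_1 = 1, σ_2 = 0.
On [0, 1], g(t) = 7 - 31/6·t + 0·t² + 1/6·t³.
With t = 2/3: g(2/3) = 292/81.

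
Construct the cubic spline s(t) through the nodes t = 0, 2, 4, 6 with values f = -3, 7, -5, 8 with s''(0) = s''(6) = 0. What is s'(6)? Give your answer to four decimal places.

10.5667

With m_i denoting the second derivative at x_i, h_i = 2, 2, 2, and Δ_i = (y_(i+1) − y_i)/h_i = 5, -6, 13/2:
  2·m_0 + 8·m_1 + 2·m_2 = 6(Δ_1 - Δ_0) = -66
  2·m_1 + 8·m_2 + 2·m_3 = 6(Δ_2 - Δ_1) = 75
Natural end conditions: m_0 = m_3 = 0.
Hence m_0 = 0, m_1 = -113/10, m_2 = 61/5, m_3 = 0.
On [4, 6], s'(t) = b_2 + 2c_2·(t - 4) + 3d_2·(t - 4)² with b_2 = Δ_2 - h_2(2m_2 + m_3)/6 = -49/30, c_2 = m_2/2 = 61/10, d_2 = (m_3 - m_2)/(6h_2) = -61/60. So s'(6) = 317/30.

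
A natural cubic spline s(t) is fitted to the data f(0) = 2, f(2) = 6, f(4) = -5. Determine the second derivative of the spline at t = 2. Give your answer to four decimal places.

-5.6250

Write M_i for s''(x_i). With h_i = 2, 2 and divided differences Δ_i = 2, -11/2, the continuity of s' gives the tridiagonal system
  2·M_0 + 8·M_1 + 2·M_2 = 6(Δ_1 - Δ_0) = -45
Natural end conditions: M_0 = M_2 = 0.
Solving: M_0 = 0, M_1 = -45/8, M_2 = 0.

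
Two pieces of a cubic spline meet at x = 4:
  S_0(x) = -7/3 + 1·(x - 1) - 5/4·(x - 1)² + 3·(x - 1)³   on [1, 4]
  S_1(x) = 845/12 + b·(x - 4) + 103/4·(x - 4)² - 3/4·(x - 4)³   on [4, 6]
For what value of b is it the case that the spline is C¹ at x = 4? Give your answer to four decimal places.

74.5000

S_0'(x) = 1 - 5/2·(x - 1) + 9·(x - 1)², so S_0'(4) = 149/2. On the right, S_1'(4) = b, so b = 149/2.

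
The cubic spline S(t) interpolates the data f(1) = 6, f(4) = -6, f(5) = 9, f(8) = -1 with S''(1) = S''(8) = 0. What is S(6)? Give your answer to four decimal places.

With m_i denoting the second derivative at x_i, h_i = 3, 1, 3, and Δ_i = (y_(i+1) − y_i)/h_i = -4, 15, -10/3:
  3·m_0 + 8·m_1 + 1·m_2 = 6(Δ_1 - Δ_0) = 114
  1·m_1 + 8·m_2 + 3·m_3 = 6(Δ_2 - Δ_1) = -110
Natural end conditions: m_0 = m_3 = 0.
Hence m_0 = 0, m_1 = 146/9, m_2 = -142/9, m_3 = 0.
On [5, 8], S(t) = 9 + 112/9·(t - 5) - 71/9·(t - 5)² + 71/81·(t - 5)³.
With (t - 5) = 1: S(6) = 1169/81.

14.4321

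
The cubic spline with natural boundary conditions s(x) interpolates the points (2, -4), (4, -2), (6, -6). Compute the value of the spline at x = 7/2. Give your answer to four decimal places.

Write M_i for s''(x_i). With h_i = 2, 2 and divided differences Δ_i = 1, -2, the continuity of s' gives the tridiagonal system
  2·M_0 + 8·M_1 + 2·M_2 = 6(Δ_1 - Δ_0) = -18
Natural end conditions: M_0 = M_2 = 0.
Forward elimination and back-substitution give M_0 = 0, M_1 = -9/4, M_2 = 0.
On [2, 4], s(x) = -4 + 7/4·(x - 2) + 0·(x - 2)² - 3/16·(x - 2)³.
With (x - 2) = 3/2: s(7/2) = -257/128.

-2.0078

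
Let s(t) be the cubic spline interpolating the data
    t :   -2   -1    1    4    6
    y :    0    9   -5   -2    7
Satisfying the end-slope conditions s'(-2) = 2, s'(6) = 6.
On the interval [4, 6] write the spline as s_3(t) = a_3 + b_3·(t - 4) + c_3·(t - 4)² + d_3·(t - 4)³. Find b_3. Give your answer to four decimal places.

4.5467

Put M_i = s'' at the i-th knot. Here h = (1, 2, 3, 2) and Δ = (9, -7, 1, 9/2), so the interior equations h_(i-1)·M_(i-1) + 2(h_(i-1)+h_i)·M_i + h_i·M_(i+1) = 6(Δ_i − Δ_(i-1)) read
  1·M_0 + 6·M_1 + 2·M_2 = 6(Δ_1 - Δ_0) = -96
  2·M_1 + 10·M_2 + 3·M_3 = 6(Δ_2 - Δ_1) = 48
  3·M_2 + 10·M_3 + 2·M_4 = 6(Δ_3 - Δ_2) = 21
Clamped end conditions give two more equations: 2h_0·M_0 + h_0·M_1 = 6(Δ_0 - s'(-2)) = 42 and h_3·M_3 + 2h_3·M_4 = 6(s'(6) - Δ_3) = 9.
Hence M_0 = 3049/91, M_1 = -2276/91, M_2 = 1871/182, M_3 = -145/91, M_4 = 1109/364.
On [4, 6], with s_3(t) = a_3 + b_3·(t - 4) + c_3·(t - 4)² + d_3·(t - 4)³: c_3 = M_3/2 = -145/182, d_3 = (M_4 - M_3)/(6h_3) = 563/1456, b_3 = Δ_3 - h_3(2M_3 + M_4)/6 = 1655/364.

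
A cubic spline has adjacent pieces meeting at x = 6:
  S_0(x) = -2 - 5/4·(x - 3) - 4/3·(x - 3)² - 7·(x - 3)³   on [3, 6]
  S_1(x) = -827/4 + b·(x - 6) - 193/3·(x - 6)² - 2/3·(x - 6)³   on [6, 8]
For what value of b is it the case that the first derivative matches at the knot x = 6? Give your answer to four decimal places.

S_0'(x) = -5/4 - 8/3·(x - 3) - 21·(x - 3)², so S_0'(6) = -793/4. On the right, S_1'(6) = b, so b = -793/4.

-198.2500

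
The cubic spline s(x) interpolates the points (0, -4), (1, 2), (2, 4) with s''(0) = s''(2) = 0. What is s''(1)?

Let m_i = s''(x_i). Step sizes h_i = 1, 1; slopes of the chords Δ_i = (y_(i+1) - y_i)/h_i = 6, 2.
  1·m_0 + 4·m_1 + 1·m_2 = 6(Δ_1 - Δ_0) = -24
Natural end conditions: m_0 = m_2 = 0.
Solving: m_0 = 0, m_1 = -6, m_2 = 0.

-6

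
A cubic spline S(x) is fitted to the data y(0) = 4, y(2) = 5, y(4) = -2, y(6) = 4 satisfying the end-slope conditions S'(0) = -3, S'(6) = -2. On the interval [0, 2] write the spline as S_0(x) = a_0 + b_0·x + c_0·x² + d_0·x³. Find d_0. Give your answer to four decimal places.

With m_i denoting the second derivative at x_i, h_i = 2, 2, 2, and Δ_i = (y_(i+1) − y_i)/h_i = 1/2, -7/2, 3:
  2·m_0 + 8·m_1 + 2·m_2 = 6(Δ_1 - Δ_0) = -24
  2·m_1 + 8·m_2 + 2·m_3 = 6(Δ_2 - Δ_1) = 39
Clamped end conditions give two more equations: 2h_0·m_0 + h_0·m_1 = 6(Δ_0 - S'(0)) = 21 and h_2·m_2 + 2h_2·m_3 = 6(S'(6) - Δ_2) = -30.
Solving: m_0 = 137/15, m_1 = -233/30, m_2 = 149/15, m_3 = -187/15.
On [0, 2], with S_0(x) = a_0 + b_0·x + c_0·x² + d_0·x³: c_0 = m_0/2 = 137/30, d_0 = (m_1 - m_0)/(6h_0) = -169/120, b_0 = Δ_0 - h_0(2m_0 + m_1)/6 = -3.

-1.4083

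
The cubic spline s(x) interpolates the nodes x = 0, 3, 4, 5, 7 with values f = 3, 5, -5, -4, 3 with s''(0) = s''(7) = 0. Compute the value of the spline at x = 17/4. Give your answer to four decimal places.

-5.7766

Put M_i = s'' at the i-th knot. Here h = (3, 1, 1, 2) and Δ = (2/3, -10, 1, 7/2), so the interior equations h_(i-1)·M_(i-1) + 2(h_(i-1)+h_i)·M_i + h_i·M_(i+1) = 6(Δ_i − Δ_(i-1)) read
  3·M_0 + 8·M_1 + 1·M_2 = 6(Δ_1 - Δ_0) = -64
  1·M_1 + 4·M_2 + 1·M_3 = 6(Δ_2 - Δ_1) = 66
  1·M_2 + 6·M_3 + 2·M_4 = 6(Δ_3 - Δ_2) = 15
Natural end conditions: M_0 = M_4 = 0.
Forward elimination and back-substitution give M_0 = 0, M_1 = -1853/178, M_2 = 1716/89, M_3 = -127/178, M_4 = 0.
On [4, 5], s(x) = -5 - 5669/1068·(x - 4) + 858/89·(x - 4)² - 3559/1068·(x - 4)³.
With (x - 4) = 1/4: s(17/4) = -131613/22784.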